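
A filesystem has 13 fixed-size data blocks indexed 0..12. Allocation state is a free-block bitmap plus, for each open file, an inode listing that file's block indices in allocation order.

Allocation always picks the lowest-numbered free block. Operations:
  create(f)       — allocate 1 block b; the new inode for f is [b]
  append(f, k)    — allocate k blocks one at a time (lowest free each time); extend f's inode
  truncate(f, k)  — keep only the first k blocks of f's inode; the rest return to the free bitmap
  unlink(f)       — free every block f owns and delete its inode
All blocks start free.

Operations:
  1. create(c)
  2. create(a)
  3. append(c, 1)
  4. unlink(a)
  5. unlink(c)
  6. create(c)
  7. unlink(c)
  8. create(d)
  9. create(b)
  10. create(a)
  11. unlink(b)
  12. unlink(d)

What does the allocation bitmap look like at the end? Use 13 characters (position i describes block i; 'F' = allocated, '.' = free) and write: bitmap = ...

bitmap = ..F..........

[1] create(c) — c=0 (map F............)
[2] create(a) — a=1 c=0 (map FF...........)
[3] append(c, 1) — a=1 c=0,2 (map FFF..........)
[4] unlink(a) — c=0,2 (map F.F..........)
[5] unlink(c) —  (map .............)
[6] create(c) — c=0 (map F............)
[7] unlink(c) —  (map .............)
[8] create(d) — d=0 (map F............)
[9] create(b) — b=1 d=0 (map FF...........)
[10] create(a) — a=2 b=1 d=0 (map FFF..........)
[11] unlink(b) — a=2 d=0 (map F.F..........)
[12] unlink(d) — a=2 (map ..F..........)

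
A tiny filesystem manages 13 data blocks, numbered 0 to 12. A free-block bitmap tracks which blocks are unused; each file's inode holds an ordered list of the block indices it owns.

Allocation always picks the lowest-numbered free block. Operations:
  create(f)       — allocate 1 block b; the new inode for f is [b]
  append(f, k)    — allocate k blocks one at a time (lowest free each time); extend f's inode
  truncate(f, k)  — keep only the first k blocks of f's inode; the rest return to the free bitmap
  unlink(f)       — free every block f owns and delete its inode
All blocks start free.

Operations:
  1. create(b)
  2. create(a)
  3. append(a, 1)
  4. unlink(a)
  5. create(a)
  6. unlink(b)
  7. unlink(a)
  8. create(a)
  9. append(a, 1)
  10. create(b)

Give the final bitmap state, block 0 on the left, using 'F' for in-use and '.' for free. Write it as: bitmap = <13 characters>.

bitmap = FFF..........

after create(b) → b:[0]  free=[F............]
after create(a) → a:[1], b:[0]  free=[FF...........]
after append(a, 1) → a:[1, 2], b:[0]  free=[FFF..........]
after unlink(a) → b:[0]  free=[F............]
after create(a) → a:[1], b:[0]  free=[FF...........]
after unlink(b) → a:[1]  free=[.F...........]
after unlink(a) →   free=[.............]
after create(a) → a:[0]  free=[F............]
after append(a, 1) → a:[0, 1]  free=[FF...........]
after create(b) → a:[0, 1], b:[2]  free=[FFF..........]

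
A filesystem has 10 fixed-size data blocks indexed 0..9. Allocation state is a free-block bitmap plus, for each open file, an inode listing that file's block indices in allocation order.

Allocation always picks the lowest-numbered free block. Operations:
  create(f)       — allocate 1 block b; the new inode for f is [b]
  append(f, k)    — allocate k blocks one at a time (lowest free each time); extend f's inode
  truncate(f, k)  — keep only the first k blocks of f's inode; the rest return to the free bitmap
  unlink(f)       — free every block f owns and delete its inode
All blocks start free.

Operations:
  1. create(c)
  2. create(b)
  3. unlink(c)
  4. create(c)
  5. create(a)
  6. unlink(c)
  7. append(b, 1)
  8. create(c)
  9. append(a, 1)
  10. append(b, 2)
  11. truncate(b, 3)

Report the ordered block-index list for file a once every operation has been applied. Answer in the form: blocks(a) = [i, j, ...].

after create(c) → c:[0]  free=[F.........]
after create(b) → b:[1], c:[0]  free=[FF........]
after unlink(c) → b:[1]  free=[.F........]
after create(c) → b:[1], c:[0]  free=[FF........]
after create(a) → a:[2], b:[1], c:[0]  free=[FFF.......]
after unlink(c) → a:[2], b:[1]  free=[.FF.......]
after append(b, 1) → a:[2], b:[1, 0]  free=[FFF.......]
after create(c) → a:[2], b:[1, 0], c:[3]  free=[FFFF......]
after append(a, 1) → a:[2, 4], b:[1, 0], c:[3]  free=[FFFFF.....]
after append(b, 2) → a:[2, 4], b:[1, 0, 5, 6], c:[3]  free=[FFFFFFF...]
after truncate(b, 3) → a:[2, 4], b:[1, 0, 5], c:[3]  free=[FFFFFF....]

blocks(a) = [2, 4]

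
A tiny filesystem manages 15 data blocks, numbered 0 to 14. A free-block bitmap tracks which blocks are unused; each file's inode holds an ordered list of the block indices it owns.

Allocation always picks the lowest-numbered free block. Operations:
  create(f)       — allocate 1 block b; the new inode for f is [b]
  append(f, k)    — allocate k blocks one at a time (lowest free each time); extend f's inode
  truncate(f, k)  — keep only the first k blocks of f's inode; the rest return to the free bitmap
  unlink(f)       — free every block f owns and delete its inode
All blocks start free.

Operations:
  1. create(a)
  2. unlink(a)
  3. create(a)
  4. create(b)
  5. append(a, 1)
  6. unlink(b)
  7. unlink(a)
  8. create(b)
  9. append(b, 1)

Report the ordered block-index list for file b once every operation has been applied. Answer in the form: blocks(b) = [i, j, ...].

blocks(b) = [0, 1]

  1. create(a)  ⇒  F..............  {a→[0]}
  2. unlink(a)  ⇒  ...............  {}
  3. create(a)  ⇒  F..............  {a→[0]}
  4. create(b)  ⇒  FF.............  {a→[0]; b→[1]}
  5. append(a, 1)  ⇒  FFF............  {a→[0, 2]; b→[1]}
  6. unlink(b)  ⇒  F.F............  {a→[0, 2]}
  7. unlink(a)  ⇒  ...............  {}
  8. create(b)  ⇒  F..............  {b→[0]}
  9. append(b, 1)  ⇒  FF.............  {b→[0, 1]}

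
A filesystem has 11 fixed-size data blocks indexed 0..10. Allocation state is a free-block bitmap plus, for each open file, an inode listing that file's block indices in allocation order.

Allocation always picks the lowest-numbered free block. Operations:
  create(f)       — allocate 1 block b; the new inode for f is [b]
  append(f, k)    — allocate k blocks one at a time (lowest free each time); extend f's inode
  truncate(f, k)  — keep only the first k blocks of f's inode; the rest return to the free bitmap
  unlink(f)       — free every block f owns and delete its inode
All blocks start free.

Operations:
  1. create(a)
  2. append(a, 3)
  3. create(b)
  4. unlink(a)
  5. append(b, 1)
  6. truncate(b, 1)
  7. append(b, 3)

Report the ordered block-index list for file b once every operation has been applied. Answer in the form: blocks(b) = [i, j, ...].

create(a): bitmap=F.......... | a=[0]
append(a, 3): bitmap=FFFF....... | a=[0, 1, 2, 3]
create(b): bitmap=FFFFF...... | a=[0, 1, 2, 3] b=[4]
unlink(a): bitmap=....F...... | b=[4]
append(b, 1): bitmap=F...F...... | b=[4, 0]
truncate(b, 1): bitmap=....F...... | b=[4]
append(b, 3): bitmap=FFF.F...... | b=[4, 0, 1, 2]

blocks(b) = [4, 0, 1, 2]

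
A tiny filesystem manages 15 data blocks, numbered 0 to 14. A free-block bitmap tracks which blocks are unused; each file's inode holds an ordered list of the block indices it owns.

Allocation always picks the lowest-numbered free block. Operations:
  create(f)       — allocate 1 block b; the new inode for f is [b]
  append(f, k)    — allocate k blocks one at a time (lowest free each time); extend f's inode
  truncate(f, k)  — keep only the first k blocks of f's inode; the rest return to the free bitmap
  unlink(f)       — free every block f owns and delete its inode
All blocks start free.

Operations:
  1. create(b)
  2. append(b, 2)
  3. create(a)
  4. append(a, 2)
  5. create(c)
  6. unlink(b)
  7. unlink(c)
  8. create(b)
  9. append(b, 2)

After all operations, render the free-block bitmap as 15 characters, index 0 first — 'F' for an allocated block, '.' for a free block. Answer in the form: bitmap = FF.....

bitmap = FFFFFF.........

create(b): bitmap=F.............. | b=[0]
append(b, 2): bitmap=FFF............ | b=[0, 1, 2]
create(a): bitmap=FFFF........... | a=[3] b=[0, 1, 2]
append(a, 2): bitmap=FFFFFF......... | a=[3, 4, 5] b=[0, 1, 2]
create(c): bitmap=FFFFFFF........ | a=[3, 4, 5] b=[0, 1, 2] c=[6]
unlink(b): bitmap=...FFFF........ | a=[3, 4, 5] c=[6]
unlink(c): bitmap=...FFF......... | a=[3, 4, 5]
create(b): bitmap=F..FFF......... | a=[3, 4, 5] b=[0]
append(b, 2): bitmap=FFFFFF......... | a=[3, 4, 5] b=[0, 1, 2]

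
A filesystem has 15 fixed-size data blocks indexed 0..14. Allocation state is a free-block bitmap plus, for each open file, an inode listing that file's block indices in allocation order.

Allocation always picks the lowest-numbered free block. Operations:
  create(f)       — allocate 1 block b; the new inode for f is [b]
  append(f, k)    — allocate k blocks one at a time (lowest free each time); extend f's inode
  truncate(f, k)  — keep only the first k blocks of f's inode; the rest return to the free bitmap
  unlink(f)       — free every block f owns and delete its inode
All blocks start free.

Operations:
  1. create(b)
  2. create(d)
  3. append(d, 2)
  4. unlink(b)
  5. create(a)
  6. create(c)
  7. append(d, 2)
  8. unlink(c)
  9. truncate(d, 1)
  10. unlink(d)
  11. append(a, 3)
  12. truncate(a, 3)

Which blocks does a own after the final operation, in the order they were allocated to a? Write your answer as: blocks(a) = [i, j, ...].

blocks(a) = [0, 1, 2]

[1] create(b) — b=0 (map F..............)
[2] create(d) — b=0 d=1 (map FF.............)
[3] append(d, 2) — b=0 d=1,2,3 (map FFFF...........)
[4] unlink(b) — d=1,2,3 (map .FFF...........)
[5] create(a) — a=0 d=1,2,3 (map FFFF...........)
[6] create(c) — a=0 c=4 d=1,2,3 (map FFFFF..........)
[7] append(d, 2) — a=0 c=4 d=1,2,3,5,6 (map FFFFFFF........)
[8] unlink(c) — a=0 d=1,2,3,5,6 (map FFFF.FF........)
[9] truncate(d, 1) — a=0 d=1 (map FF.............)
[10] unlink(d) — a=0 (map F..............)
[11] append(a, 3) — a=0,1,2,3 (map FFFF...........)
[12] truncate(a, 3) — a=0,1,2 (map FFF............)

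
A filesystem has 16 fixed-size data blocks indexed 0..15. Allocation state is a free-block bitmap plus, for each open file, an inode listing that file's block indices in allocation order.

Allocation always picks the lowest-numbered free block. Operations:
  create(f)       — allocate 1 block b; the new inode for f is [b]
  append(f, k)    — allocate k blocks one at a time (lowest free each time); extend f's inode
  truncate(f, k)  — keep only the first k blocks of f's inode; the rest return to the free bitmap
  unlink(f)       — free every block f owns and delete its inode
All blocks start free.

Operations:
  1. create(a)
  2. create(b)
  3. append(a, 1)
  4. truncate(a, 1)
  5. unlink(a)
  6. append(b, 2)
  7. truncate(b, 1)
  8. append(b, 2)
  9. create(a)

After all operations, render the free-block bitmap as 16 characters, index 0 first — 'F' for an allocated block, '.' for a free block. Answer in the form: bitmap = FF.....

  1. create(a)  ⇒  F...............  {a→[0]}
  2. create(b)  ⇒  FF..............  {a→[0]; b→[1]}
  3. append(a, 1)  ⇒  FFF.............  {a→[0, 2]; b→[1]}
  4. truncate(a, 1)  ⇒  FF..............  {a→[0]; b→[1]}
  5. unlink(a)  ⇒  .F..............  {b→[1]}
  6. append(b, 2)  ⇒  FFF.............  {b→[1, 0, 2]}
  7. truncate(b, 1)  ⇒  .F..............  {b→[1]}
  8. append(b, 2)  ⇒  FFF.............  {b→[1, 0, 2]}
  9. create(a)  ⇒  FFFF............  {a→[3]; b→[1, 0, 2]}

bitmap = FFFF............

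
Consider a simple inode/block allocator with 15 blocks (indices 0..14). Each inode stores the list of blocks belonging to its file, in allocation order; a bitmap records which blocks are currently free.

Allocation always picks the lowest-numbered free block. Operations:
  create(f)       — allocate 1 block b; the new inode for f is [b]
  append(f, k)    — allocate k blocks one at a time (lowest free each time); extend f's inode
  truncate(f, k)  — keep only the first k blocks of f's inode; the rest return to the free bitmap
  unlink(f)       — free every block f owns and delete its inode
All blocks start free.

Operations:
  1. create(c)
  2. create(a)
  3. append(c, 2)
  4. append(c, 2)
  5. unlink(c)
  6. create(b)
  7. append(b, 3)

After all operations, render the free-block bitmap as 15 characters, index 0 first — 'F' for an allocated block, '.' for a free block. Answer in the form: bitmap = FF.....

[1] create(c) — c=0 (map F..............)
[2] create(a) — a=1 c=0 (map FF.............)
[3] append(c, 2) — a=1 c=0,2,3 (map FFFF...........)
[4] append(c, 2) — a=1 c=0,2,3,4,5 (map FFFFFF.........)
[5] unlink(c) — a=1 (map .F.............)
[6] create(b) — a=1 b=0 (map FF.............)
[7] append(b, 3) — a=1 b=0,2,3,4 (map FFFFF..........)

bitmap = FFFFF..........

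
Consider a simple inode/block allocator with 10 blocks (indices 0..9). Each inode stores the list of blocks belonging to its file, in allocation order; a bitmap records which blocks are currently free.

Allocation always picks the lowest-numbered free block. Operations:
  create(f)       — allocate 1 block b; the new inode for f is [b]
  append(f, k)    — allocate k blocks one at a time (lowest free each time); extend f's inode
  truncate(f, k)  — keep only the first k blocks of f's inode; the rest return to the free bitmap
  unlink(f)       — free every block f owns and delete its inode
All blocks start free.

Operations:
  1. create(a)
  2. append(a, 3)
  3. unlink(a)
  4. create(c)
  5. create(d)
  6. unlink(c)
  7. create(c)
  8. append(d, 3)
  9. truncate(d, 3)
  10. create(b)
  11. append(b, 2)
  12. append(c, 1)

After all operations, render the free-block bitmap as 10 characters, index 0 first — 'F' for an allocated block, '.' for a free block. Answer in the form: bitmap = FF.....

create(a): bitmap=F......... | a=[0]
append(a, 3): bitmap=FFFF...... | a=[0, 1, 2, 3]
unlink(a): bitmap=.......... | 
create(c): bitmap=F......... | c=[0]
create(d): bitmap=FF........ | c=[0] d=[1]
unlink(c): bitmap=.F........ | d=[1]
create(c): bitmap=FF........ | c=[0] d=[1]
append(d, 3): bitmap=FFFFF..... | c=[0] d=[1, 2, 3, 4]
truncate(d, 3): bitmap=FFFF...... | c=[0] d=[1, 2, 3]
create(b): bitmap=FFFFF..... | b=[4] c=[0] d=[1, 2, 3]
append(b, 2): bitmap=FFFFFFF... | b=[4, 5, 6] c=[0] d=[1, 2, 3]
append(c, 1): bitmap=FFFFFFFF.. | b=[4, 5, 6] c=[0, 7] d=[1, 2, 3]

bitmap = FFFFFFFF..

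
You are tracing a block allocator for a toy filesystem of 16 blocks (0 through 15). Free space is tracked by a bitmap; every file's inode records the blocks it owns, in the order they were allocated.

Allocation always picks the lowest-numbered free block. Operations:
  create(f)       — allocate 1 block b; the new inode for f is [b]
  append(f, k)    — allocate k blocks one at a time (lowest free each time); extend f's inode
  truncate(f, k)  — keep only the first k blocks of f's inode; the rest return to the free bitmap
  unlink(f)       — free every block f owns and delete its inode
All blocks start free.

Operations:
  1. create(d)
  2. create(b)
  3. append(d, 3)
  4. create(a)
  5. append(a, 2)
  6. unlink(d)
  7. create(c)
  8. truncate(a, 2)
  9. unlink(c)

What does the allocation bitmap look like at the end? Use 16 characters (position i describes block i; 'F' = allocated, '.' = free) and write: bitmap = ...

create(d): bitmap=F............... | d=[0]
create(b): bitmap=FF.............. | b=[1] d=[0]
append(d, 3): bitmap=FFFFF........... | b=[1] d=[0, 2, 3, 4]
create(a): bitmap=FFFFFF.......... | a=[5] b=[1] d=[0, 2, 3, 4]
append(a, 2): bitmap=FFFFFFFF........ | a=[5, 6, 7] b=[1] d=[0, 2, 3, 4]
unlink(d): bitmap=.F...FFF........ | a=[5, 6, 7] b=[1]
create(c): bitmap=FF...FFF........ | a=[5, 6, 7] b=[1] c=[0]
truncate(a, 2): bitmap=FF...FF......... | a=[5, 6] b=[1] c=[0]
unlink(c): bitmap=.F...FF......... | a=[5, 6] b=[1]

bitmap = .F...FF.........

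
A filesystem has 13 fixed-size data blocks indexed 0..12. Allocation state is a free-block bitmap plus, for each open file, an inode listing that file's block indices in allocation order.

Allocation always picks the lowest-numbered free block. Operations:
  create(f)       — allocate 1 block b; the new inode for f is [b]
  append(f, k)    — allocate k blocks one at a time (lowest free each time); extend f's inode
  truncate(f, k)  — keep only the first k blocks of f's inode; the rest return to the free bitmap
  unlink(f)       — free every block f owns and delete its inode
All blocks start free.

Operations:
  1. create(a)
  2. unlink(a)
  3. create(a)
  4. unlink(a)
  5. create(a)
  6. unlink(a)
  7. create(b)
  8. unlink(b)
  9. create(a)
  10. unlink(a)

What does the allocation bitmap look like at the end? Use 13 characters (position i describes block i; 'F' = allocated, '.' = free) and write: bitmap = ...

[1] create(a) — a=0 (map F............)
[2] unlink(a) —  (map .............)
[3] create(a) — a=0 (map F............)
[4] unlink(a) —  (map .............)
[5] create(a) — a=0 (map F............)
[6] unlink(a) —  (map .............)
[7] create(b) — b=0 (map F............)
[8] unlink(b) —  (map .............)
[9] create(a) — a=0 (map F............)
[10] unlink(a) —  (map .............)

bitmap = .............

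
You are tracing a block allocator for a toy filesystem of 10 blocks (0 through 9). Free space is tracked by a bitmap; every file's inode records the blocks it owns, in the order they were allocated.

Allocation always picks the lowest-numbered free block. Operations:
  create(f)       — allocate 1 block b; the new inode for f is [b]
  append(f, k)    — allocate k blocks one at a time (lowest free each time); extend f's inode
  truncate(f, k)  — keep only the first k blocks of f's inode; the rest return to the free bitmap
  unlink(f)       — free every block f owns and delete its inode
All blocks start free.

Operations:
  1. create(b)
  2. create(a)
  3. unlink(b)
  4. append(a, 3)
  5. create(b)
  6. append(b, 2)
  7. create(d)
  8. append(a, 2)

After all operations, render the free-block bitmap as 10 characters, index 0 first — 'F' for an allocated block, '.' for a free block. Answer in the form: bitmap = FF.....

bitmap = FFFFFFFFFF

[1] create(b) — b=0 (map F.........)
[2] create(a) — a=1 b=0 (map FF........)
[3] unlink(b) — a=1 (map .F........)
[4] append(a, 3) — a=1,0,2,3 (map FFFF......)
[5] create(b) — a=1,0,2,3 b=4 (map FFFFF.....)
[6] append(b, 2) — a=1,0,2,3 b=4,5,6 (map FFFFFFF...)
[7] create(d) — a=1,0,2,3 b=4,5,6 d=7 (map FFFFFFFF..)
[8] append(a, 2) — a=1,0,2,3,8,9 b=4,5,6 d=7 (map FFFFFFFFFF)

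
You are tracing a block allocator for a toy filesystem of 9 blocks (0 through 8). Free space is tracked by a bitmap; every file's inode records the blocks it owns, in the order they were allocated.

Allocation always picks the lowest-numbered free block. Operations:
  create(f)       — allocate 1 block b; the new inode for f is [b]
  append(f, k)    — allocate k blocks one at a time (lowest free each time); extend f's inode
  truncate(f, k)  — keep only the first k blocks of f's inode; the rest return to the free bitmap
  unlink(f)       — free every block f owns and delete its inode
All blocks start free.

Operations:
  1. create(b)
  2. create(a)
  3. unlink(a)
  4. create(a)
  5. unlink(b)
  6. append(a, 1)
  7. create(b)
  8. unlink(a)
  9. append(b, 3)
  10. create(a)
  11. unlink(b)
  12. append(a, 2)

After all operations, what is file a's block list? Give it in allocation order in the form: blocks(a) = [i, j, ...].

blocks(a) = [4, 0, 1]

[1] create(b) — b=0 (map F........)
[2] create(a) — a=1 b=0 (map FF.......)
[3] unlink(a) — b=0 (map F........)
[4] create(a) — a=1 b=0 (map FF.......)
[5] unlink(b) — a=1 (map .F.......)
[6] append(a, 1) — a=1,0 (map FF.......)
[7] create(b) — a=1,0 b=2 (map FFF......)
[8] unlink(a) — b=2 (map ..F......)
[9] append(b, 3) — b=2,0,1,3 (map FFFF.....)
[10] create(a) — a=4 b=2,0,1,3 (map FFFFF....)
[11] unlink(b) — a=4 (map ....F....)
[12] append(a, 2) — a=4,0,1 (map FF..F....)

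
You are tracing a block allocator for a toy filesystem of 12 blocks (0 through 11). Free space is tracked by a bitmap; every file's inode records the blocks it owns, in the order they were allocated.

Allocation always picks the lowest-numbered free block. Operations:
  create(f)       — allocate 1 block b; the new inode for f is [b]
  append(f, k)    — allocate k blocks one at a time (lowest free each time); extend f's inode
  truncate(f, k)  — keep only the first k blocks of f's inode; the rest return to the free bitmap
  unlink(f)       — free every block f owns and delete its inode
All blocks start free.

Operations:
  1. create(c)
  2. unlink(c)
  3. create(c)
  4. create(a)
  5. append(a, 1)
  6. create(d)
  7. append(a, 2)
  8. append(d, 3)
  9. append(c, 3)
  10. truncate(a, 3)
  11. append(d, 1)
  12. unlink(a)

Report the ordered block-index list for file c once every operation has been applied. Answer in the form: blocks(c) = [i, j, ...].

blocks(c) = [0, 9, 10, 11]

create(c): bitmap=F........... | c=[0]
unlink(c): bitmap=............ | 
create(c): bitmap=F........... | c=[0]
create(a): bitmap=FF.......... | a=[1] c=[0]
append(a, 1): bitmap=FFF......... | a=[1, 2] c=[0]
create(d): bitmap=FFFF........ | a=[1, 2] c=[0] d=[3]
append(a, 2): bitmap=FFFFFF...... | a=[1, 2, 4, 5] c=[0] d=[3]
append(d, 3): bitmap=FFFFFFFFF... | a=[1, 2, 4, 5] c=[0] d=[3, 6, 7, 8]
append(c, 3): bitmap=FFFFFFFFFFFF | a=[1, 2, 4, 5] c=[0, 9, 10, 11] d=[3, 6, 7, 8]
truncate(a, 3): bitmap=FFFFF.FFFFFF | a=[1, 2, 4] c=[0, 9, 10, 11] d=[3, 6, 7, 8]
append(d, 1): bitmap=FFFFFFFFFFFF | a=[1, 2, 4] c=[0, 9, 10, 11] d=[3, 6, 7, 8, 5]
unlink(a): bitmap=F..F.FFFFFFF | c=[0, 9, 10, 11] d=[3, 6, 7, 8, 5]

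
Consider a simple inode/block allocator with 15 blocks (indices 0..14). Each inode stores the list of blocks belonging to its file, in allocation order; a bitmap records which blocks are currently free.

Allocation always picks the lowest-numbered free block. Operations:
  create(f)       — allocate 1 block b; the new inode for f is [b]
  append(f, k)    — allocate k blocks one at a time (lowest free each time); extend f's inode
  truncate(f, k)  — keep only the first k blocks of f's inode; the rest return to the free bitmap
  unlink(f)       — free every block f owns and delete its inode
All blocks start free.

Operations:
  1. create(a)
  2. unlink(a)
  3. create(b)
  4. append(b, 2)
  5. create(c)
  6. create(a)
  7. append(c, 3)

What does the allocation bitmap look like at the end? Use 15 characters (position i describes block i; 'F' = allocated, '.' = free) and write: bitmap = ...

after create(a) → a:[0]  free=[F..............]
after unlink(a) →   free=[...............]
after create(b) → b:[0]  free=[F..............]
after append(b, 2) → b:[0, 1, 2]  free=[FFF............]
after create(c) → b:[0, 1, 2], c:[3]  free=[FFFF...........]
after create(a) → a:[4], b:[0, 1, 2], c:[3]  free=[FFFFF..........]
after append(c, 3) → a:[4], b:[0, 1, 2], c:[3, 5, 6, 7]  free=[FFFFFFFF.......]

bitmap = FFFFFFFF.......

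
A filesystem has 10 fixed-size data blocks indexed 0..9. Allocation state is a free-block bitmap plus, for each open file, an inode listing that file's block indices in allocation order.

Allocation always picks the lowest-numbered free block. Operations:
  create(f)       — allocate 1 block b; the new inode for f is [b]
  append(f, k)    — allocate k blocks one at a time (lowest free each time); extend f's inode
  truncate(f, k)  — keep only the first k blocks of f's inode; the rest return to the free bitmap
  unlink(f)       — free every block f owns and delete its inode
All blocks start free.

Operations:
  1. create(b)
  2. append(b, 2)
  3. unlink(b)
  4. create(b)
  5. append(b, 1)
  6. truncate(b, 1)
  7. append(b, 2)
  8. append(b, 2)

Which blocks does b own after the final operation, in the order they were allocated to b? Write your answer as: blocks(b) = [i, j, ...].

  1. create(b)  ⇒  F.........  {b→[0]}
  2. append(b, 2)  ⇒  FFF.......  {b→[0, 1, 2]}
  3. unlink(b)  ⇒  ..........  {}
  4. create(b)  ⇒  F.........  {b→[0]}
  5. append(b, 1)  ⇒  FF........  {b→[0, 1]}
  6. truncate(b, 1)  ⇒  F.........  {b→[0]}
  7. append(b, 2)  ⇒  FFF.......  {b→[0, 1, 2]}
  8. append(b, 2)  ⇒  FFFFF.....  {b→[0, 1, 2, 3, 4]}

blocks(b) = [0, 1, 2, 3, 4]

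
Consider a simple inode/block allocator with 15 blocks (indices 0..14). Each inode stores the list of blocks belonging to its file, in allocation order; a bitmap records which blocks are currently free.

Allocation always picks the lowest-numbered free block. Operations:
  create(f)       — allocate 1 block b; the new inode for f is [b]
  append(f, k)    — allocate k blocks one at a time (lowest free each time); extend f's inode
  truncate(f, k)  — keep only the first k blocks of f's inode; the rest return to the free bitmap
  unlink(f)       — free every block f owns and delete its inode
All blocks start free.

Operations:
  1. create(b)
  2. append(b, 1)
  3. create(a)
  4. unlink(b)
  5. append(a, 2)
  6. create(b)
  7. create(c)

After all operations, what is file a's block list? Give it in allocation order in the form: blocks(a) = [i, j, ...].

blocks(a) = [2, 0, 1]

create(b): bitmap=F.............. | b=[0]
append(b, 1): bitmap=FF............. | b=[0, 1]
create(a): bitmap=FFF............ | a=[2] b=[0, 1]
unlink(b): bitmap=..F............ | a=[2]
append(a, 2): bitmap=FFF............ | a=[2, 0, 1]
create(b): bitmap=FFFF........... | a=[2, 0, 1] b=[3]
create(c): bitmap=FFFFF.......... | a=[2, 0, 1] b=[3] c=[4]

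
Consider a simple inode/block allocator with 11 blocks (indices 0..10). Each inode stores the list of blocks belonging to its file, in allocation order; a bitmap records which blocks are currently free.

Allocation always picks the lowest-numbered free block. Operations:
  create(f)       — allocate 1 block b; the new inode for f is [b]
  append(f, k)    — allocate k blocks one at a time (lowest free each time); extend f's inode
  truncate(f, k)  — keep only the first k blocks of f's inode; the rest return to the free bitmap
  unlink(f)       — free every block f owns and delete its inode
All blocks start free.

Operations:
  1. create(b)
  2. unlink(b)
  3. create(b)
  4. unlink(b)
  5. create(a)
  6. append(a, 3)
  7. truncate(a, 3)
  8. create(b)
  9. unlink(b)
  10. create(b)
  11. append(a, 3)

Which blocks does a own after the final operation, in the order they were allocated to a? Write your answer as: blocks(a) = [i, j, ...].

  1. create(b)  ⇒  F..........  {b→[0]}
  2. unlink(b)  ⇒  ...........  {}
  3. create(b)  ⇒  F..........  {b→[0]}
  4. unlink(b)  ⇒  ...........  {}
  5. create(a)  ⇒  F..........  {a→[0]}
  6. append(a, 3)  ⇒  FFFF.......  {a→[0, 1, 2, 3]}
  7. truncate(a, 3)  ⇒  FFF........  {a→[0, 1, 2]}
  8. create(b)  ⇒  FFFF.......  {a→[0, 1, 2]; b→[3]}
  9. unlink(b)  ⇒  FFF........  {a→[0, 1, 2]}
  10. create(b)  ⇒  FFFF.......  {a→[0, 1, 2]; b→[3]}
  11. append(a, 3)  ⇒  FFFFFFF....  {a→[0, 1, 2, 4, 5, 6]; b→[3]}

blocks(a) = [0, 1, 2, 4, 5, 6]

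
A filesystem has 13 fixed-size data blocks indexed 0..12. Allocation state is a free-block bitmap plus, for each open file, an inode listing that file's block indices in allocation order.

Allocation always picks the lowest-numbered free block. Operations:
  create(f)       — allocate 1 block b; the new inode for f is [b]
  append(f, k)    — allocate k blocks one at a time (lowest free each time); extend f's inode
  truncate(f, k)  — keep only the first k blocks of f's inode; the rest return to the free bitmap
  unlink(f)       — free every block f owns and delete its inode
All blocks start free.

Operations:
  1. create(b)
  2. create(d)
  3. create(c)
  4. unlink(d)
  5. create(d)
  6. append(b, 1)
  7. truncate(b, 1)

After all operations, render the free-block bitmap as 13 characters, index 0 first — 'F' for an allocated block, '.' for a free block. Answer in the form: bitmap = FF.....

bitmap = FFF..........

[1] create(b) — b=0 (map F............)
[2] create(d) — b=0 d=1 (map FF...........)
[3] create(c) — b=0 c=2 d=1 (map FFF..........)
[4] unlink(d) — b=0 c=2 (map F.F..........)
[5] create(d) — b=0 c=2 d=1 (map FFF..........)
[6] append(b, 1) — b=0,3 c=2 d=1 (map FFFF.........)
[7] truncate(b, 1) — b=0 c=2 d=1 (map FFF..........)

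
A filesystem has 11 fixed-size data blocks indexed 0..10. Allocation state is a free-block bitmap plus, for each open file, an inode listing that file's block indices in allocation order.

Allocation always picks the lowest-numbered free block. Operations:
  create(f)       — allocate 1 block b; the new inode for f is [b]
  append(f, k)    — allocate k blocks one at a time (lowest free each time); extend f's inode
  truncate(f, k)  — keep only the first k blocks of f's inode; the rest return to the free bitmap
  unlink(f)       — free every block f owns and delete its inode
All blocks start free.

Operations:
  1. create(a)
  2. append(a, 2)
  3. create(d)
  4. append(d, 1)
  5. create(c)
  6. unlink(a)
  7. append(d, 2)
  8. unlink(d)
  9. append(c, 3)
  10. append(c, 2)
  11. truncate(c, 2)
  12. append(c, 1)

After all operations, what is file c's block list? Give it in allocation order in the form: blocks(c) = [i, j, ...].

create(a): bitmap=F.......... | a=[0]
append(a, 2): bitmap=FFF........ | a=[0, 1, 2]
create(d): bitmap=FFFF....... | a=[0, 1, 2] d=[3]
append(d, 1): bitmap=FFFFF...... | a=[0, 1, 2] d=[3, 4]
create(c): bitmap=FFFFFF..... | a=[0, 1, 2] c=[5] d=[3, 4]
unlink(a): bitmap=...FFF..... | c=[5] d=[3, 4]
append(d, 2): bitmap=FF.FFF..... | c=[5] d=[3, 4, 0, 1]
unlink(d): bitmap=.....F..... | c=[5]
append(c, 3): bitmap=FFF..F..... | c=[5, 0, 1, 2]
append(c, 2): bitmap=FFFFFF..... | c=[5, 0, 1, 2, 3, 4]
truncate(c, 2): bitmap=F....F..... | c=[5, 0]
append(c, 1): bitmap=FF...F..... | c=[5, 0, 1]

blocks(c) = [5, 0, 1]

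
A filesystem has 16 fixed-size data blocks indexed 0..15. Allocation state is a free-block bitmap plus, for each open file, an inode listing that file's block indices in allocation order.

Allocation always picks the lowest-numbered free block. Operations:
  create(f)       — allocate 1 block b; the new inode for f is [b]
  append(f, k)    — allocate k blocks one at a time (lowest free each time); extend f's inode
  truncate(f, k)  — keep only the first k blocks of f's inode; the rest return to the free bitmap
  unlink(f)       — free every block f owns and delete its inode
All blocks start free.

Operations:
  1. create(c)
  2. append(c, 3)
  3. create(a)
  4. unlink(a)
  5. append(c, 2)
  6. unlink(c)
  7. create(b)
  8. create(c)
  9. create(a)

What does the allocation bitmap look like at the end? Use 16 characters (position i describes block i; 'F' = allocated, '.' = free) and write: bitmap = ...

bitmap = FFF.............

  1. create(c)  ⇒  F...............  {c→[0]}
  2. append(c, 3)  ⇒  FFFF............  {c→[0, 1, 2, 3]}
  3. create(a)  ⇒  FFFFF...........  {a→[4]; c→[0, 1, 2, 3]}
  4. unlink(a)  ⇒  FFFF............  {c→[0, 1, 2, 3]}
  5. append(c, 2)  ⇒  FFFFFF..........  {c→[0, 1, 2, 3, 4, 5]}
  6. unlink(c)  ⇒  ................  {}
  7. create(b)  ⇒  F...............  {b→[0]}
  8. create(c)  ⇒  FF..............  {b→[0]; c→[1]}
  9. create(a)  ⇒  FFF.............  {a→[2]; b→[0]; c→[1]}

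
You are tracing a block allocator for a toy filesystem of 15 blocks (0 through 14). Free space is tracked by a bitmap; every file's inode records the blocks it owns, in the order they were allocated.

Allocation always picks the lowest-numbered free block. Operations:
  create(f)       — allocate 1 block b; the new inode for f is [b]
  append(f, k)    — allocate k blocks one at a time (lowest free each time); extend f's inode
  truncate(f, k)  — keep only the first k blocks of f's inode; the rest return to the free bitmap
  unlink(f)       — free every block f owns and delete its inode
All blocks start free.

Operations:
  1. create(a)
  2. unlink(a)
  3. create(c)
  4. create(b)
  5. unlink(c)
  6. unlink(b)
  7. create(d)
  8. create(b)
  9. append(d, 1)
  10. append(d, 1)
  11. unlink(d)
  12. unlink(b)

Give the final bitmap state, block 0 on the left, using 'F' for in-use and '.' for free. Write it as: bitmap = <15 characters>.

bitmap = ...............

  1. create(a)  ⇒  F..............  {a→[0]}
  2. unlink(a)  ⇒  ...............  {}
  3. create(c)  ⇒  F..............  {c→[0]}
  4. create(b)  ⇒  FF.............  {b→[1]; c→[0]}
  5. unlink(c)  ⇒  .F.............  {b→[1]}
  6. unlink(b)  ⇒  ...............  {}
  7. create(d)  ⇒  F..............  {d→[0]}
  8. create(b)  ⇒  FF.............  {b→[1]; d→[0]}
  9. append(d, 1)  ⇒  FFF............  {b→[1]; d→[0, 2]}
  10. append(d, 1)  ⇒  FFFF...........  {b→[1]; d→[0, 2, 3]}
  11. unlink(d)  ⇒  .F.............  {b→[1]}
  12. unlink(b)  ⇒  ...............  {}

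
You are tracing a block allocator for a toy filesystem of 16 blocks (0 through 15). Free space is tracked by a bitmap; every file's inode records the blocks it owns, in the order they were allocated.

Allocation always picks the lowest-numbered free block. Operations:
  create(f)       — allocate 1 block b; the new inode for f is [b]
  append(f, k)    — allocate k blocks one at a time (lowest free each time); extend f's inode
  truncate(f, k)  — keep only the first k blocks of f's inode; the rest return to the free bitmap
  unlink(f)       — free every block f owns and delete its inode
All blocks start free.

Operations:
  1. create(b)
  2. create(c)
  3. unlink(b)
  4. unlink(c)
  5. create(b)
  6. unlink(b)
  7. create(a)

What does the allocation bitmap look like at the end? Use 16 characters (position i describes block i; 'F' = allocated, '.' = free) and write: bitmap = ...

after create(b) → b:[0]  free=[F...............]
after create(c) → b:[0], c:[1]  free=[FF..............]
after unlink(b) → c:[1]  free=[.F..............]
after unlink(c) →   free=[................]
after create(b) → b:[0]  free=[F...............]
after unlink(b) →   free=[................]
after create(a) → a:[0]  free=[F...............]

bitmap = F...............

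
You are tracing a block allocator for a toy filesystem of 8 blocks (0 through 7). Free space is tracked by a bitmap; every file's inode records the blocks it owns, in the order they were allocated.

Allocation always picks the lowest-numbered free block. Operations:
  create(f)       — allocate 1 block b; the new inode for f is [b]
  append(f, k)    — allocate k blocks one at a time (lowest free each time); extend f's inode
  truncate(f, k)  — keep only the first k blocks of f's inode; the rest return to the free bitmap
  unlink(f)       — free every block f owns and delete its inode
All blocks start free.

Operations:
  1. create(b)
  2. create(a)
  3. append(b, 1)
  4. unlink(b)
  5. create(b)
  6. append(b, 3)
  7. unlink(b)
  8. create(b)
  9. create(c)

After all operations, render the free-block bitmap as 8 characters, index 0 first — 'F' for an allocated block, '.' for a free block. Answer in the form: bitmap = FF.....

bitmap = FFF.....

create(b): bitmap=F....... | b=[0]
create(a): bitmap=FF...... | a=[1] b=[0]
append(b, 1): bitmap=FFF..... | a=[1] b=[0, 2]
unlink(b): bitmap=.F...... | a=[1]
create(b): bitmap=FF...... | a=[1] b=[0]
append(b, 3): bitmap=FFFFF... | a=[1] b=[0, 2, 3, 4]
unlink(b): bitmap=.F...... | a=[1]
create(b): bitmap=FF...... | a=[1] b=[0]
create(c): bitmap=FFF..... | a=[1] b=[0] c=[2]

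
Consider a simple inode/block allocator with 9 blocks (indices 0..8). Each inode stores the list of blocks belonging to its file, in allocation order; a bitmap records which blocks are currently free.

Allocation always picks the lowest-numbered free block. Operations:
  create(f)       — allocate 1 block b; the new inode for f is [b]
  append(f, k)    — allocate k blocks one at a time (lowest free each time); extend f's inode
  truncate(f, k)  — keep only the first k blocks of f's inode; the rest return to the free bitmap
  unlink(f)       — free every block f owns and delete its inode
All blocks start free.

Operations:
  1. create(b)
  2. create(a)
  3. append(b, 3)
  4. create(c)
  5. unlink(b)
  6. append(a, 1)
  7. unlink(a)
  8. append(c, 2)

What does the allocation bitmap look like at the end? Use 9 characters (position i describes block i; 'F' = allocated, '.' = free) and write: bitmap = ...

bitmap = FF...F...

[1] create(b) — b=0 (map F........)
[2] create(a) — a=1 b=0 (map FF.......)
[3] append(b, 3) — a=1 b=0,2,3,4 (map FFFFF....)
[4] create(c) — a=1 b=0,2,3,4 c=5 (map FFFFFF...)
[5] unlink(b) — a=1 c=5 (map .F...F...)
[6] append(a, 1) — a=1,0 c=5 (map FF...F...)
[7] unlink(a) — c=5 (map .....F...)
[8] append(c, 2) — c=5,0,1 (map FF...F...)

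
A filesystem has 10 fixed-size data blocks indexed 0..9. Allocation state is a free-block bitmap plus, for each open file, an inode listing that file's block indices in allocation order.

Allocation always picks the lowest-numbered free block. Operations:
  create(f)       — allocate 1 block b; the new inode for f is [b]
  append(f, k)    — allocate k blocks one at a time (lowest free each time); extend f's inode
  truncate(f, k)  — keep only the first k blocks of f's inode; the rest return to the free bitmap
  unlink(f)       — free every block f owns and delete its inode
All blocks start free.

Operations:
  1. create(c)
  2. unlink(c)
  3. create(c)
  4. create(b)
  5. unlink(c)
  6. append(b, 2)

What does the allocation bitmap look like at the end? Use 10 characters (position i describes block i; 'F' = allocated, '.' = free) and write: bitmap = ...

bitmap = FFF.......

after create(c) → c:[0]  free=[F.........]
after unlink(c) →   free=[..........]
after create(c) → c:[0]  free=[F.........]
after create(b) → b:[1], c:[0]  free=[FF........]
after unlink(c) → b:[1]  free=[.F........]
after append(b, 2) → b:[1, 0, 2]  free=[FFF.......]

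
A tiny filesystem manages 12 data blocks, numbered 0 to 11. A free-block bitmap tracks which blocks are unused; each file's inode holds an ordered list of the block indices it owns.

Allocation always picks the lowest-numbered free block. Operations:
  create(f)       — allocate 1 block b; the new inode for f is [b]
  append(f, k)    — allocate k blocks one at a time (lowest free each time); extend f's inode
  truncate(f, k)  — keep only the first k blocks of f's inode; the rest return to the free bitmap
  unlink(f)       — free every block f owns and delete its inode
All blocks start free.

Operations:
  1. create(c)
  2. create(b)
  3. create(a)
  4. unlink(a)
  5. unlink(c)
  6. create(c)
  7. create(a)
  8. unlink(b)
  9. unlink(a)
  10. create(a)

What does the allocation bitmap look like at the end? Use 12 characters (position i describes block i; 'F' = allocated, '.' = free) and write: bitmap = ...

bitmap = FF..........

[1] create(c) — c=0 (map F...........)
[2] create(b) — b=1 c=0 (map FF..........)
[3] create(a) — a=2 b=1 c=0 (map FFF.........)
[4] unlink(a) — b=1 c=0 (map FF..........)
[5] unlink(c) — b=1 (map .F..........)
[6] create(c) — b=1 c=0 (map FF..........)
[7] create(a) — a=2 b=1 c=0 (map FFF.........)
[8] unlink(b) — a=2 c=0 (map F.F.........)
[9] unlink(a) — c=0 (map F...........)
[10] create(a) — a=1 c=0 (map FF..........)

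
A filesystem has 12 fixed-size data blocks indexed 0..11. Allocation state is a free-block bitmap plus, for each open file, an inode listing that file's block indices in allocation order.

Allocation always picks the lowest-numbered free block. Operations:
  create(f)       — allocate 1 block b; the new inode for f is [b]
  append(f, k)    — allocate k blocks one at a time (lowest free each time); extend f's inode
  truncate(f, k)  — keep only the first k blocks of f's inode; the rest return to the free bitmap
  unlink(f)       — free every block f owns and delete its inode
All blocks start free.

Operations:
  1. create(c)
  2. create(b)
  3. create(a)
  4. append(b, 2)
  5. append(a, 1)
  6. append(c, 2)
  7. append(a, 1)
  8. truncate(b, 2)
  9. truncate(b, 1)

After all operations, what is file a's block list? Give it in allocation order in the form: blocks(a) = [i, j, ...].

  1. create(c)  ⇒  F...........  {c→[0]}
  2. create(b)  ⇒  FF..........  {b→[1]; c→[0]}
  3. create(a)  ⇒  FFF.........  {a→[2]; b→[1]; c→[0]}
  4. append(b, 2)  ⇒  FFFFF.......  {a→[2]; b→[1, 3, 4]; c→[0]}
  5. append(a, 1)  ⇒  FFFFFF......  {a→[2, 5]; b→[1, 3, 4]; c→[0]}
  6. append(c, 2)  ⇒  FFFFFFFF....  {a→[2, 5]; b→[1, 3, 4]; c→[0, 6, 7]}
  7. append(a, 1)  ⇒  FFFFFFFFF...  {a→[2, 5, 8]; b→[1, 3, 4]; c→[0, 6, 7]}
  8. truncate(b, 2)  ⇒  FFFF.FFFF...  {a→[2, 5, 8]; b→[1, 3]; c→[0, 6, 7]}
  9. truncate(b, 1)  ⇒  FFF..FFFF...  {a→[2, 5, 8]; b→[1]; c→[0, 6, 7]}

blocks(a) = [2, 5, 8]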